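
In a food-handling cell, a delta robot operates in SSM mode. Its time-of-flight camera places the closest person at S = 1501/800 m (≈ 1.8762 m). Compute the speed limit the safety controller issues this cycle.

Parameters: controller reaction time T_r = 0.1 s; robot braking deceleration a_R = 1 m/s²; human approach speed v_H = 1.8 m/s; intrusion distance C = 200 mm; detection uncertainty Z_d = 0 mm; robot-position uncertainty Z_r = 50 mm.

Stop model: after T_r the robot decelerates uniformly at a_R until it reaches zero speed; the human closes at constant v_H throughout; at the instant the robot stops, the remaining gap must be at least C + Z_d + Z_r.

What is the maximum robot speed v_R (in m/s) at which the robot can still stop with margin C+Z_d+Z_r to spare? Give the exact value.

at the boundary: (1/2)·v² + (19/10)·v + (-1157/800) = 0
  disc = (19/10)² − 4·(1/2)·(-1157/800) = 2601/400 ; √disc = 51/20
  v_R = (−(19/10) + 51/20) / (2·(1/2)) = 13/20 m/s
check:
stop time T_s = (13/20)/1 = 0.6500 s
robot covers v_R·T_r = 0.6500·0.1000 = 0.0650 m before braking
robot covers 0.6500·0.6500 − ½·1.0000·0.6500² = 0.2112 m while stopping
person approaches 1.8000·(0.1000+0.6500) = 1.3500 m
margins: 0.2000+0.0000+0.0500 = 0.2500 m
sum ≈ 0.0650+0.2112+1.3500+0.2500 ≈ 1.8762 m = S ✓

v_R_max = 13/20 m/s = 0.6500 m/s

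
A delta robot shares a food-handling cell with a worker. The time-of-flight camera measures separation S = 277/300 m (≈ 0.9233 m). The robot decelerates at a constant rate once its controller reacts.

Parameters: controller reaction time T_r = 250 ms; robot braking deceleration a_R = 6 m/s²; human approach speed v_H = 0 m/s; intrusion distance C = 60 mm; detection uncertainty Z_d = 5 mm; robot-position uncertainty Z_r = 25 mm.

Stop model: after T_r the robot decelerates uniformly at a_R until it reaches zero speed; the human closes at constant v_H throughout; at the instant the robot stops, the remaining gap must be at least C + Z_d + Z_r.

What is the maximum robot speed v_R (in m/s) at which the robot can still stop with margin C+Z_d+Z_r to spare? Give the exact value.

collect terms ⇒ (1/12)·v_R² + (1/4)·v_R + (-5/6) = 0
  disc = (1/4)² − 4·(1/12)·(-5/6) = 49/144 ; √disc = 7/12
  v_R = (−(1/4) + 7/12) / (2·(1/12)) = 2 m/s
check:
T_s = v_R/a_R = 2/6 = 0.3333 s
robot in T_r: 2.0000·0.2500 = 0.5000 m
braking distance = 2.0000²/(2·6.0000) = 0.3333 m
person approaches 0.0000·(0.2500+0.3333) = 0.0000 m
C+Z_d+Z_r = 0.0600+0.0050+0.0250 = 0.0900 m
sum ≈ 0.5000+0.3333+0.0000+0.0900 ≈ 0.9233 m = S ✓

v_R_max = 2 m/s = 2.0000 m/s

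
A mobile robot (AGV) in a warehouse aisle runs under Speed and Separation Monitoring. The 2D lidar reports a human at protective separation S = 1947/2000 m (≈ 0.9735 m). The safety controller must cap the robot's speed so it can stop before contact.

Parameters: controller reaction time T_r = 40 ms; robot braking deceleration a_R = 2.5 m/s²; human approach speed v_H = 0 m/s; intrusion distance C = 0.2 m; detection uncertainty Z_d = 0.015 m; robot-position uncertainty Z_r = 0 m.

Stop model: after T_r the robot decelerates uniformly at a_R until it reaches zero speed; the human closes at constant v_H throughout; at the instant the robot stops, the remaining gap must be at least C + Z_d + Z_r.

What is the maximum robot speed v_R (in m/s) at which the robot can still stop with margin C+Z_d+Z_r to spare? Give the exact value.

v_R_max = 37/20 m/s = 1.8500 m/s

collect terms ⇒ (1/5)·v_R² + (1/25)·v_R + (-1517/2000) = 0
  disc = (1/25)² − 4·(1/5)·(-1517/2000) = 1521/2500 ; √disc = 39/50
  v_R = (−(1/25) + 39/50) / (2·(1/5)) = 37/20 m/s
check:
braking lasts T_s = (37/20)/(5/2) = 0.7400 s
reaction-phase robot travel = 1.8500·0.0400 = 0.0740 m
robot under decel: 1.8500²/(2·2.5000) = 0.6845 m
human closes 0.0000·0.7800 = 0.0000 m
margins: 0.2000+0.0150+0.0000 = 0.2150 m
sum ≈ 0.0740+0.6845+0.0000+0.2150 ≈ 0.9735 m = S ✓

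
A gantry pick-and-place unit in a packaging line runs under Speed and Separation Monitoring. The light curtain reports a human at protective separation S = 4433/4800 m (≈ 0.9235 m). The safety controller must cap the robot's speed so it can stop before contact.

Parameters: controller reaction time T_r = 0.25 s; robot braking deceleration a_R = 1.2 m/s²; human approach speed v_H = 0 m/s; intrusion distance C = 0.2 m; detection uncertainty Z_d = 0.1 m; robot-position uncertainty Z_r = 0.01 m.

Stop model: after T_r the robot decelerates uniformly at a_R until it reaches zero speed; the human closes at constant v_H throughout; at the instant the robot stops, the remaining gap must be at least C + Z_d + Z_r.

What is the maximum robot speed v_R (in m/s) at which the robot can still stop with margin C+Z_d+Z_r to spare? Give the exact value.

v_R_max = 19/20 m/s = 0.9500 m/s

collect terms ⇒ (5/12)·v_R² + (1/4)·v_R + (-589/960) = 0
  disc = (1/4)² − 4·(5/12)·(-589/960) = 625/576 ; √disc = 25/24
  v_R = (−(1/4) + 25/24) / (2·(5/12)) = 19/20 m/s
check:
braking lasts T_s = (19/20)/(6/5) = 0.7917 s
reaction-phase robot travel = 0.9500·0.2500 = 0.2375 m
robot covers 0.9500·0.7917 − ½·1.2000·0.7917² = 0.3760 m while stopping
human over T_r+T_s: 0.0000·(0.2500+0.7917) = 0.0000 m
residual clearance needed = 0.2000+0.1000+0.0100 = 0.3100 m
sum ≈ 0.2375+0.3760+0.0000+0.3100 ≈ 0.9235 m = S ✓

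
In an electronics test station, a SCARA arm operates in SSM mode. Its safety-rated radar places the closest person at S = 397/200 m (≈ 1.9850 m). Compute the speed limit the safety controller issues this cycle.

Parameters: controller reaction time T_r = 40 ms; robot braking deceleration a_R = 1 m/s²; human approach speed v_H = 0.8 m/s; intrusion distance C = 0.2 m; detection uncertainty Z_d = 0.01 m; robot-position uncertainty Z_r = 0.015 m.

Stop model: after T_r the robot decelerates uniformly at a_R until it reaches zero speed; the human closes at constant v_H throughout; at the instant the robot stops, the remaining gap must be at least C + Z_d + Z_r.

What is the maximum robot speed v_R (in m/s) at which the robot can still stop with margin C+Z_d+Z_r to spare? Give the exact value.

at the boundary: (1/2)·v² + (21/25)·v + (-216/125) = 0
  disc = (21/25)² − 4·(1/2)·(-216/125) = 2601/625 ; √disc = 51/25
  v_R = (−(21/25) + 51/25) / (2·(1/2)) = 6/5 m/s
check:
braking lasts T_s = (6/5)/1 = 1.2000 s
robot in T_r: 1.2000·0.0400 = 0.0480 m
robot covers 1.2000·1.2000 − ½·1.0000·1.2000² = 0.7200 m while stopping
human closes 0.8000·1.2400 = 0.9920 m
C+Z_d+Z_r = 0.2000+0.0100+0.0150 = 0.2250 m
sum ≈ 0.0480+0.7200+0.9920+0.2250 ≈ 1.9850 m = S ✓

v_R_max = 6/5 m/s = 1.2000 m/s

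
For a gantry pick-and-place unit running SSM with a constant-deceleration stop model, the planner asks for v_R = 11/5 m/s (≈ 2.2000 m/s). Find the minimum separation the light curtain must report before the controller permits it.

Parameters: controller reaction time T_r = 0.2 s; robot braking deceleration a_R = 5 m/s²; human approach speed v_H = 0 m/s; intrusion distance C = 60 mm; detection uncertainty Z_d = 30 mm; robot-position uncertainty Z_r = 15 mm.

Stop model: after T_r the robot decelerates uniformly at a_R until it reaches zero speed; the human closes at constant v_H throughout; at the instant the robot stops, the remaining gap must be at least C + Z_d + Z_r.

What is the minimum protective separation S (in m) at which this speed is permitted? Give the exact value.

T_s = v_R/a_R = (11/5)/5 = 0.4400 s
reaction-phase robot travel = 2.2000·0.2000 = 0.4400 m
braking distance = 2.2000²/(2·5.0000) = 0.4840 m
person approaches 0.0000·(0.2000+0.4400) = 0.0000 m
residual clearance needed = 0.0600+0.0300+0.0150 = 0.1050 m
S_min ≈ 0.4400+0.4840+0.0000+0.1050  ⇒  S_min = 1029/1000 m

S_min = 1029/1000 m = 1.0290 m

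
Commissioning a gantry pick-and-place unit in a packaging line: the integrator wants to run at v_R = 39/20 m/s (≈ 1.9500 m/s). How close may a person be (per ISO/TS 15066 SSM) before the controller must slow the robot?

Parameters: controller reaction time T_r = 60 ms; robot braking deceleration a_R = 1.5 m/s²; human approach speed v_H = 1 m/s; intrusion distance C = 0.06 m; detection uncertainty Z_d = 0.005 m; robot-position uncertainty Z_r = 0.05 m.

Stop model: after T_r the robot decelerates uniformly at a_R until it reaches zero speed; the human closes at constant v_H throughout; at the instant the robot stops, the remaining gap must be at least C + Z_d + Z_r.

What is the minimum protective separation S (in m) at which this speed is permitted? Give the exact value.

S_min = 5719/2000 m = 2.8595 m

T_s = v_R/a_R = (39/20)/(3/2) = 1.3000 s
robot in T_r: 1.9500·0.0600 = 0.1170 m
robot under decel: 1.9500²/(2·1.5000) = 1.2675 m
human closes 1.0000·1.3600 = 1.3600 m
residual clearance needed = 0.0600+0.0050+0.0500 = 0.1150 m
S_min ≈ 0.1170+1.2675+1.3600+0.1150  ⇒  S_min = 5719/2000 m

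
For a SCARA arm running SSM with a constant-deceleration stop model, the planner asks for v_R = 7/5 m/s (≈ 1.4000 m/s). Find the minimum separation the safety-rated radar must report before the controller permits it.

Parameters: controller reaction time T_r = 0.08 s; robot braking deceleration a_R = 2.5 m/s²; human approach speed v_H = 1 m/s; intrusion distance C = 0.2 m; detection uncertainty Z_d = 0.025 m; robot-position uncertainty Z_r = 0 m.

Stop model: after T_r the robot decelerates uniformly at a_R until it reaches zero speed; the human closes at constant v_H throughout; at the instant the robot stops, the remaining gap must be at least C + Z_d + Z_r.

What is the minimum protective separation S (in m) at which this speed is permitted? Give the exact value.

braking lasts T_s = (7/5)/(5/2) = 0.5600 s
robot in T_r: 1.4000·0.0800 = 0.1120 m
robot under decel: 1.4000²/(2·2.5000) = 0.3920 m
human closes 1.0000·0.6400 = 0.6400 m
margins: 0.2000+0.0250+0.0000 = 0.2250 m
S_min ≈ 0.1120+0.3920+0.6400+0.2250  ⇒  S_min = 1369/1000 m

S_min = 1369/1000 m = 1.3690 m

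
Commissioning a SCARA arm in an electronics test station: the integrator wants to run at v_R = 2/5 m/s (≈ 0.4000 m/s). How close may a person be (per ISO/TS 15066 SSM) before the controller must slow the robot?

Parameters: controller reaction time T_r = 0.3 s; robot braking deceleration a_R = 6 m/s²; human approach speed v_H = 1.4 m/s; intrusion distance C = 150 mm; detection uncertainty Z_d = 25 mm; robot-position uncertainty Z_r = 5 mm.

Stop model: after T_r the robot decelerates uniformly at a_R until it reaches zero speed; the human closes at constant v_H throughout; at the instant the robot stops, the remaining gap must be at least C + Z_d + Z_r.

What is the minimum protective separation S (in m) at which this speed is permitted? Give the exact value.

S_min = 62/75 m = 0.8267 m

stop time T_s = (2/5)/6 = 0.0667 s
reaction-phase robot travel = 0.4000·0.3000 = 0.1200 m
robot covers 0.4000·0.0667 − ½·6.0000·0.0667² = 0.0133 m while stopping
person approaches 1.4000·(0.3000+0.0667) = 0.5133 m
margins: 0.1500+0.0250+0.0050 = 0.1800 m
S_min ≈ 0.1200+0.0133+0.5133+0.1800  ⇒  S_min = 62/75 m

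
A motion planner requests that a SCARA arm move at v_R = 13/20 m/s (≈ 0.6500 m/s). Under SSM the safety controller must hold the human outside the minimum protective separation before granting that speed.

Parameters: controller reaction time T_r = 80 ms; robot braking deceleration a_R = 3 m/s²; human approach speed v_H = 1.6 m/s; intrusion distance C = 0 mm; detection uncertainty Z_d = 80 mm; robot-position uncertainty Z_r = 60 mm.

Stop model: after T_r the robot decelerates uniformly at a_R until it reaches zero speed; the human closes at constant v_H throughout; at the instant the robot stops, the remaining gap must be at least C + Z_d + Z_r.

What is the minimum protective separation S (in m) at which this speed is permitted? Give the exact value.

braking lasts T_s = (13/20)/3 = 0.2167 s
robot covers v_R·T_r = 0.6500·0.0800 = 0.0520 m before braking
robot under decel: 0.6500²/(2·3.0000) = 0.0704 m
person approaches 1.6000·(0.0800+0.2167) = 0.4747 m
residual clearance needed = 0.0000+0.0800+0.0600 = 0.1400 m
S_min ≈ 0.0520+0.0704+0.4747+0.1400  ⇒  S_min = 1769/2400 m

S_min = 1769/2400 m = 0.7371 m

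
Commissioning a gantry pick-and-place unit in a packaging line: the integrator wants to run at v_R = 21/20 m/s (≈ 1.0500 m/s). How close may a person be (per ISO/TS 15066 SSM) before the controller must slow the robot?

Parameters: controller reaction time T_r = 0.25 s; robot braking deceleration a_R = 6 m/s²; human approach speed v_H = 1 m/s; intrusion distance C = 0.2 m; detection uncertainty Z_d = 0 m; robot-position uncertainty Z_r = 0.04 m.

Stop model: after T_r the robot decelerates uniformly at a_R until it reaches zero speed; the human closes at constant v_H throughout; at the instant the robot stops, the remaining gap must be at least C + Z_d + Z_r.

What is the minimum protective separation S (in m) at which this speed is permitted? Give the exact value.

S_min = 1631/1600 m = 1.0194 m

T_s = v_R/a_R = (21/20)/6 = 0.1750 s
reaction-phase robot travel = 1.0500·0.2500 = 0.2625 m
robot under decel: 1.0500²/(2·6.0000) = 0.0919 m
human over T_r+T_s: 1.0000·(0.2500+0.1750) = 0.4250 m
margins: 0.2000+0.0000+0.0400 = 0.2400 m
S_min ≈ 0.2625+0.0919+0.4250+0.2400  ⇒  S_min = 1631/1600 m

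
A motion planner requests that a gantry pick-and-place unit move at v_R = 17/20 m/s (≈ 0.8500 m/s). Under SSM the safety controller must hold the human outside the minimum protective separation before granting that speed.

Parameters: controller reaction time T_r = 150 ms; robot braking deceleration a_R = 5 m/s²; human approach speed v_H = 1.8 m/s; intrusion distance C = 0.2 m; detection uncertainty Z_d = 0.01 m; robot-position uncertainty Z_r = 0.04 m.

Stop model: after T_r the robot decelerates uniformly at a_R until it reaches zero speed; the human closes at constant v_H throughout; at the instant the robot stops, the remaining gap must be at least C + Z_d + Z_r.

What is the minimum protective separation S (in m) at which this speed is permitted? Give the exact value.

S_min = 4103/4000 m = 1.0257 m

stop time T_s = (17/20)/5 = 0.1700 s
reaction-phase robot travel = 0.8500·0.1500 = 0.1275 m
braking distance = 0.8500²/(2·5.0000) = 0.0722 m
human over T_r+T_s: 1.8000·(0.1500+0.1700) = 0.5760 m
residual clearance needed = 0.2000+0.0100+0.0400 = 0.2500 m
S_min ≈ 0.1275+0.0722+0.5760+0.2500  ⇒  S_min = 4103/4000 m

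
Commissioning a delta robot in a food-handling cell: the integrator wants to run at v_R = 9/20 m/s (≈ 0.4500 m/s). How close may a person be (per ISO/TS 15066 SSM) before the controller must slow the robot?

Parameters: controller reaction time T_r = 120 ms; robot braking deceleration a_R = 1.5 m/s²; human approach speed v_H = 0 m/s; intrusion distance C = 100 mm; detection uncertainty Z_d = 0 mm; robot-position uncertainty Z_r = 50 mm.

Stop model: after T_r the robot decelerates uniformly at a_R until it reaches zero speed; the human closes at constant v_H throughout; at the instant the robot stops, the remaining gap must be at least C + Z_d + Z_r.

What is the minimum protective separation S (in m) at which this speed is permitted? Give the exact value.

S_min = 543/2000 m = 0.2715 m

braking lasts T_s = (9/20)/(3/2) = 0.3000 s
reaction-phase robot travel = 0.4500·0.1200 = 0.0540 m
robot under decel: 0.4500²/(2·1.5000) = 0.0675 m
human over T_r+T_s: 0.0000·(0.1200+0.3000) = 0.0000 m
residual clearance needed = 0.1000+0.0000+0.0500 = 0.1500 m
S_min ≈ 0.0540+0.0675+0.0000+0.1500  ⇒  S_min = 543/2000 m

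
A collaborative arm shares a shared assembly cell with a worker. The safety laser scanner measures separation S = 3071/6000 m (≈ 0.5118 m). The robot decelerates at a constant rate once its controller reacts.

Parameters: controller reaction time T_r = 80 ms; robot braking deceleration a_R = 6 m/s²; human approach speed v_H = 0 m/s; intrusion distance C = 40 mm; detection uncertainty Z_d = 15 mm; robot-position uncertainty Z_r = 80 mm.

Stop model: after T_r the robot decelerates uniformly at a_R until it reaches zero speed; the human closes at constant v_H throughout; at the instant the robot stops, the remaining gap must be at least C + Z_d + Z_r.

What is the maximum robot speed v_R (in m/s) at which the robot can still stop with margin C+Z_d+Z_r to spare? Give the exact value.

v_R_max = 17/10 m/s = 1.7000 m/s

quadratic (1/12)·v² + (2/25)·v + (-2261/6000) = 0
  disc = (2/25)² − 4·(1/12)·(-2261/6000) = 11881/90000 ; √disc = 109/300
  v_R = (−(2/25) + 109/300) / (2·(1/12)) = 17/10 m/s
check:
braking lasts T_s = (17/10)/6 = 0.2833 s
reaction-phase robot travel = 1.7000·0.0800 = 0.1360 m
braking distance = 1.7000²/(2·6.0000) = 0.2408 m
human closes 0.0000·0.3633 = 0.0000 m
C+Z_d+Z_r = 0.0400+0.0150+0.0800 = 0.1350 m
sum ≈ 0.1360+0.2408+0.0000+0.1350 ≈ 0.5118 m = S ✓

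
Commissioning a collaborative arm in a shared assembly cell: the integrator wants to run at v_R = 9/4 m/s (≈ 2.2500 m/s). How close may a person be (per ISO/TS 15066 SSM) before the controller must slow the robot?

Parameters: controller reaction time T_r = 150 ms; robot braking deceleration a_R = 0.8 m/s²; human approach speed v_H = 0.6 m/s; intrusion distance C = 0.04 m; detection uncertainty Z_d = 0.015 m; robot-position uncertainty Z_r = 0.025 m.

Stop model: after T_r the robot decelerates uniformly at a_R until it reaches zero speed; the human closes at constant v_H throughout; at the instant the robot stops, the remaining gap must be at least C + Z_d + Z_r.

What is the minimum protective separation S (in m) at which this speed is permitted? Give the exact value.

S_min = 17149/3200 m = 5.3591 m

braking lasts T_s = (9/4)/(4/5) = 2.8125 s
reaction-phase robot travel = 2.2500·0.1500 = 0.3375 m
braking distance = 2.2500²/(2·0.8000) = 3.1641 m
person approaches 0.6000·(0.1500+2.8125) = 1.7775 m
C+Z_d+Z_r = 0.0400+0.0150+0.0250 = 0.0800 m
S_min ≈ 0.3375+3.1641+1.7775+0.0800  ⇒  S_min = 17149/3200 m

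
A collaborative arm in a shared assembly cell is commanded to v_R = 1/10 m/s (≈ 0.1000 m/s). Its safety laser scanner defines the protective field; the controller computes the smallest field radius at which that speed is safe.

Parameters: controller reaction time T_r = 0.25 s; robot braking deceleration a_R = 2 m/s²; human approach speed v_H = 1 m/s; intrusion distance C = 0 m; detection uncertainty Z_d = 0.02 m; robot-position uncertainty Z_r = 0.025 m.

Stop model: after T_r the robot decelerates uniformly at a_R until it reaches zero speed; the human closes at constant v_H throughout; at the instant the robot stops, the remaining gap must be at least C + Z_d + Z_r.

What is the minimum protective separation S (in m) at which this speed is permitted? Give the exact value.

T_s = v_R/a_R = (1/10)/2 = 0.0500 s
robot covers v_R·T_r = 0.1000·0.2500 = 0.0250 m before braking
braking distance = 0.1000²/(2·2.0000) = 0.0025 m
person approaches 1.0000·(0.2500+0.0500) = 0.3000 m
margins: 0.0000+0.0200+0.0250 = 0.0450 m
S_min ≈ 0.0250+0.0025+0.3000+0.0450  ⇒  S_min = 149/400 m

S_min = 149/400 m = 0.3725 m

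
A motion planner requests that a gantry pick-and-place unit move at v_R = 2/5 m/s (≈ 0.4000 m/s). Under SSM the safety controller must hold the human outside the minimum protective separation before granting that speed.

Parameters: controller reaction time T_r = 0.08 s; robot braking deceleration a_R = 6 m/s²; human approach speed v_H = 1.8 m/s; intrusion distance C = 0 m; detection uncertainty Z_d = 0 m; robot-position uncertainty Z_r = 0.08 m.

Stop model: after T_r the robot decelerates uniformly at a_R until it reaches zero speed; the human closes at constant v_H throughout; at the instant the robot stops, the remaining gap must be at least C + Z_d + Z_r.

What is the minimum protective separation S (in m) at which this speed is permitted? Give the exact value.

S_min = 146/375 m = 0.3893 m

braking lasts T_s = (2/5)/6 = 0.0667 s
reaction-phase robot travel = 0.4000·0.0800 = 0.0320 m
braking distance = 0.4000²/(2·6.0000) = 0.0133 m
person approaches 1.8000·(0.0800+0.0667) = 0.2640 m
residual clearance needed = 0.0000+0.0000+0.0800 = 0.0800 m
S_min ≈ 0.0320+0.0133+0.2640+0.0800  ⇒  S_min = 146/375 m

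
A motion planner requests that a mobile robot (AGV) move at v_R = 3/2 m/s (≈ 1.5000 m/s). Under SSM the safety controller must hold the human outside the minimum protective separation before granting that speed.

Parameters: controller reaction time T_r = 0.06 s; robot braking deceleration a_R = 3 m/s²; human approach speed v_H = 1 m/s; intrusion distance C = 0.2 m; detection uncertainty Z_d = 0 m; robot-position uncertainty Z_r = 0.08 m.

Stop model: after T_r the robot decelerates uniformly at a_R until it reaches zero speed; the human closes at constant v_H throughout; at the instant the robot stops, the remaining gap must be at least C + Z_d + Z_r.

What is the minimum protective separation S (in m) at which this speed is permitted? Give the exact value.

S_min = 261/200 m = 1.3050 m

stop time T_s = (3/2)/3 = 0.5000 s
robot in T_r: 1.5000·0.0600 = 0.0900 m
braking distance = 1.5000²/(2·3.0000) = 0.3750 m
human closes 1.0000·0.5600 = 0.5600 m
margins: 0.2000+0.0000+0.0800 = 0.2800 m
S_min ≈ 0.0900+0.3750+0.5600+0.2800  ⇒  S_min = 261/200 m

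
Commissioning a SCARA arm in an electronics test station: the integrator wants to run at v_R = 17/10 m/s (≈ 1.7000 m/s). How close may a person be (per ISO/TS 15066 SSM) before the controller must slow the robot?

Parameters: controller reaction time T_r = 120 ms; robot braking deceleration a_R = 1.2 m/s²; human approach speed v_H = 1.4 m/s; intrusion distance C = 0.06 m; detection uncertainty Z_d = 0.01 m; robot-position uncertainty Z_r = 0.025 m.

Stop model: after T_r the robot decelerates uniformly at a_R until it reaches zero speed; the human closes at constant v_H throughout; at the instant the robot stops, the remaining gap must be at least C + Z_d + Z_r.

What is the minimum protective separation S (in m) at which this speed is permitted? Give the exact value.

S_min = 7309/2000 m = 3.6545 m

braking lasts T_s = (17/10)/(6/5) = 1.4167 s
robot covers v_R·T_r = 1.7000·0.1200 = 0.2040 m before braking
robot covers 1.7000·1.4167 − ½·1.2000·1.4167² = 1.2042 m while stopping
human over T_r+T_s: 1.4000·(0.1200+1.4167) = 2.1513 m
margins: 0.0600+0.0100+0.0250 = 0.0950 m
S_min ≈ 0.2040+1.2042+2.1513+0.0950  ⇒  S_min = 7309/2000 m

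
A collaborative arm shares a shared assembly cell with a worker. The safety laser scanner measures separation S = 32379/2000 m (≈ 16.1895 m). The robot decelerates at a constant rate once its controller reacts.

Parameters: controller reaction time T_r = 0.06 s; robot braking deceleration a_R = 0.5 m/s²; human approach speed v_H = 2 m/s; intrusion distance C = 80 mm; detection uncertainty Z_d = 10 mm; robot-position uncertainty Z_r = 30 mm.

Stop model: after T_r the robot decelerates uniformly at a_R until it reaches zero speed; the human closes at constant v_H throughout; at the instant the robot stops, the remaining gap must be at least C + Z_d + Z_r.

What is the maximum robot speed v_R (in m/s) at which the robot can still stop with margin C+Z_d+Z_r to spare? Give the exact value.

at the boundary: (1)·v² + (203/50)·v + (-31899/2000) = 0
  disc = (203/50)² − 4·(1)·(-31899/2000) = 50176/625 ; √disc = 224/25
  v_R = (−(203/50) + 224/25) / (2·(1)) = 49/20 m/s
check:
braking lasts T_s = (49/20)/(1/2) = 4.9000 s
robot in T_r: 2.4500·0.0600 = 0.1470 m
braking distance = 2.4500²/(2·0.5000) = 6.0025 m
human over T_r+T_s: 2.0000·(0.0600+4.9000) = 9.9200 m
residual clearance needed = 0.0800+0.0100+0.0300 = 0.1200 m
sum ≈ 0.1470+6.0025+9.9200+0.1200 ≈ 16.1895 m = S ✓

v_R_max = 49/20 m/s = 2.4500 m/s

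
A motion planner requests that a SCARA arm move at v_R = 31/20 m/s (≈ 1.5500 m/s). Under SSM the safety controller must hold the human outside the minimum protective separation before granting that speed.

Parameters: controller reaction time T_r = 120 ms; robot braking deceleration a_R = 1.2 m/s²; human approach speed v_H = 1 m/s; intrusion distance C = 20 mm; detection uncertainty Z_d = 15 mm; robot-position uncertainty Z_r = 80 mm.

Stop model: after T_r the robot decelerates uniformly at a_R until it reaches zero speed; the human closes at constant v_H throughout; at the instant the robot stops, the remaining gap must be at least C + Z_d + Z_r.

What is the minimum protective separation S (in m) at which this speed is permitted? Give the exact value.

T_s = v_R/a_R = (31/20)/(6/5) = 1.2917 s
robot covers v_R·T_r = 1.5500·0.1200 = 0.1860 m before braking
robot covers 1.5500·1.2917 − ½·1.2000·1.2917² = 1.0010 m while stopping
person approaches 1.0000·(0.1200+1.2917) = 1.4117 m
C+Z_d+Z_r = 0.0200+0.0150+0.0800 = 0.1150 m
S_min ≈ 0.1860+1.0010+1.4117+0.1150  ⇒  S_min = 65129/24000 m

S_min = 65129/24000 m = 2.7137 m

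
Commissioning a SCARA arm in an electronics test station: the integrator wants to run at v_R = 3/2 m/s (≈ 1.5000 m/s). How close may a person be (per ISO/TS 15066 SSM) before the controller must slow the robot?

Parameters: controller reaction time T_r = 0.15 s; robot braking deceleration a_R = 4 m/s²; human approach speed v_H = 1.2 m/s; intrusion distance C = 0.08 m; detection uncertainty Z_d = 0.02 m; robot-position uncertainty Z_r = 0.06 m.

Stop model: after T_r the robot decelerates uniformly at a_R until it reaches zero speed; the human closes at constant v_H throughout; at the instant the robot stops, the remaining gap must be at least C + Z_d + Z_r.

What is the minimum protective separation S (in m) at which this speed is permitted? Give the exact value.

stop time T_s = (3/2)/4 = 0.3750 s
robot covers v_R·T_r = 1.5000·0.1500 = 0.2250 m before braking
braking distance = 1.5000²/(2·4.0000) = 0.2812 m
person approaches 1.2000·(0.1500+0.3750) = 0.6300 m
residual clearance needed = 0.0800+0.0200+0.0600 = 0.1600 m
S_min ≈ 0.2250+0.2812+0.6300+0.1600  ⇒  S_min = 1037/800 m

S_min = 1037/800 m = 1.2962 m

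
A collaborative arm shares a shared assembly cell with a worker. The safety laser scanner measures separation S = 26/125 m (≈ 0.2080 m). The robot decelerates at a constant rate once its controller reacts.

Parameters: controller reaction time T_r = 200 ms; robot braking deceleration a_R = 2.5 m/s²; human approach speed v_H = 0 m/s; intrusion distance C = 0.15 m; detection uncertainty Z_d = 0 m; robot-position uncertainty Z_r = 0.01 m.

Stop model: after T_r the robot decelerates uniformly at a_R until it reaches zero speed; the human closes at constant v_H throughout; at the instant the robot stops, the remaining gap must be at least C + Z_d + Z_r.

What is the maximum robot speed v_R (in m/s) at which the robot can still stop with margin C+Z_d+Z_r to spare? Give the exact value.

collect terms ⇒ (1/5)·v_R² + (1/5)·v_R + (-6/125) = 0
  disc = (1/5)² − 4·(1/5)·(-6/125) = 49/625 ; √disc = 7/25
  v_R = (−(1/5) + 7/25) / (2·(1/5)) = 1/5 m/s
check:
T_s = v_R/a_R = (1/5)/(5/2) = 0.0800 s
robot covers v_R·T_r = 0.2000·0.2000 = 0.0400 m before braking
robot under decel: 0.2000²/(2·2.5000) = 0.0080 m
human over T_r+T_s: 0.0000·(0.2000+0.0800) = 0.0000 m
C+Z_d+Z_r = 0.1500+0.0000+0.0100 = 0.1600 m
sum ≈ 0.0400+0.0080+0.0000+0.1600 ≈ 0.2080 m = S ✓

v_R_max = 1/5 m/s = 0.2000 m/s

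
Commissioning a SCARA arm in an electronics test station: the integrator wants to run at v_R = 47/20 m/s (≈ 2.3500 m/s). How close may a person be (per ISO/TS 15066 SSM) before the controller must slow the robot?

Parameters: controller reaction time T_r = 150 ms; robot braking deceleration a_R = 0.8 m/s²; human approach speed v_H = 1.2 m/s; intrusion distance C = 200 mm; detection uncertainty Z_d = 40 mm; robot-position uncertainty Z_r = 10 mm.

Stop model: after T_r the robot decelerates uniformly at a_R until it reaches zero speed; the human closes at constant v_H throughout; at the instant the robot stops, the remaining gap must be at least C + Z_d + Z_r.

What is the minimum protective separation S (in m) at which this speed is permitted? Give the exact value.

S_min = 24829/3200 m = 7.7591 m

stop time T_s = (47/20)/(4/5) = 2.9375 s
robot covers v_R·T_r = 2.3500·0.1500 = 0.3525 m before braking
braking distance = 2.3500²/(2·0.8000) = 3.4516 m
person approaches 1.2000·(0.1500+2.9375) = 3.7050 m
margins: 0.2000+0.0400+0.0100 = 0.2500 m
S_min ≈ 0.3525+3.4516+3.7050+0.2500  ⇒  S_min = 24829/3200 m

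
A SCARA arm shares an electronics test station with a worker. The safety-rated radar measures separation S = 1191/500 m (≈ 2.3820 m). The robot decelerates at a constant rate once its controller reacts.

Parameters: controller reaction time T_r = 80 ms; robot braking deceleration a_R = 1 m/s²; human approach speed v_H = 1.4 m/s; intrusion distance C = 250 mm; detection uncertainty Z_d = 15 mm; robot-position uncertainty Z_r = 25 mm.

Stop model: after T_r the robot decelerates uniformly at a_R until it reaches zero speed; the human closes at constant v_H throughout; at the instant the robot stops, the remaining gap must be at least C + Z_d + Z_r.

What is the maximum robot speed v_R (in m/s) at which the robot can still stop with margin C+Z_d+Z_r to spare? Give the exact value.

collect terms ⇒ (1/2)·v_R² + (37/25)·v_R + (-99/50) = 0
  disc = (37/25)² − 4·(1/2)·(-99/50) = 3844/625 ; √disc = 62/25
  v_R = (−(37/25) + 62/25) / (2·(1/2)) = 1 m/s
check:
T_s = v_R/a_R = 1/1 = 1.0000 s
robot covers v_R·T_r = 1.0000·0.0800 = 0.0800 m before braking
braking distance = 1.0000²/(2·1.0000) = 0.5000 m
human over T_r+T_s: 1.4000·(0.0800+1.0000) = 1.5120 m
C+Z_d+Z_r = 0.2500+0.0150+0.0250 = 0.2900 m
sum ≈ 0.0800+0.5000+1.5120+0.2900 ≈ 2.3820 m = S ✓

v_R_max = 1 m/s = 1.0000 m/s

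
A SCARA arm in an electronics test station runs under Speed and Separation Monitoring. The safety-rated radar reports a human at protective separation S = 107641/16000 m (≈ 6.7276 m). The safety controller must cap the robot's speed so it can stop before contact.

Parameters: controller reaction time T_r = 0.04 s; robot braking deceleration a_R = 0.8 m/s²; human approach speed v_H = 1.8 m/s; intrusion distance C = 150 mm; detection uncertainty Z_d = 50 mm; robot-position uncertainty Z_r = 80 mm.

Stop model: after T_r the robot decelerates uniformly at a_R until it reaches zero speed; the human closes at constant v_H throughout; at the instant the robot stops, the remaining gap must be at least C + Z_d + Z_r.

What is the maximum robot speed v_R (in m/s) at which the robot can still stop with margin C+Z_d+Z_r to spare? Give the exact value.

at the boundary: (5/8)·v² + (229/100)·v + (-102009/16000) = 0
  disc = (229/100)² − 4·(5/8)·(-102009/16000) = 3389281/160000 ; √disc = 1841/400
  v_R = (−(229/100) + 1841/400) / (2·(5/8)) = 37/20 m/s
check:
braking lasts T_s = (37/20)/(4/5) = 2.3125 s
reaction-phase robot travel = 1.8500·0.0400 = 0.0740 m
robot covers 1.8500·2.3125 − ½·0.8000·2.3125² = 2.1391 m while stopping
person approaches 1.8000·(0.0400+2.3125) = 4.2345 m
C+Z_d+Z_r = 0.1500+0.0500+0.0800 = 0.2800 m
sum ≈ 0.0740+2.1391+4.2345+0.2800 ≈ 6.7276 m = S ✓

v_R_max = 37/20 m/s = 1.8500 m/s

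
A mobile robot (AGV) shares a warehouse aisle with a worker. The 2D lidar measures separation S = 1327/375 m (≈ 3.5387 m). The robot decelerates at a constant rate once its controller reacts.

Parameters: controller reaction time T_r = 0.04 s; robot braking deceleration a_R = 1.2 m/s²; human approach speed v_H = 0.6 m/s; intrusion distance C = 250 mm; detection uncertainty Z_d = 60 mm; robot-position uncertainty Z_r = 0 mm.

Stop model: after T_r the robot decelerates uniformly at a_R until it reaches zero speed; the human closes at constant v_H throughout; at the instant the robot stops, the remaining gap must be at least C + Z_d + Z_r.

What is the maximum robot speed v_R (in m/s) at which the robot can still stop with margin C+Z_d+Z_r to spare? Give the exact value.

v_R_max = 11/5 m/s = 2.2000 m/s

collect terms ⇒ (5/12)·v_R² + (27/50)·v_R + (-4807/1500) = 0
  disc = (27/50)² − 4·(5/12)·(-4807/1500) = 31684/5625 ; √disc = 178/75
  v_R = (−(27/50) + 178/75) / (2·(5/12)) = 11/5 m/s
check:
braking lasts T_s = (11/5)/(6/5) = 1.8333 s
robot in T_r: 2.2000·0.0400 = 0.0880 m
robot covers 2.2000·1.8333 − ½·1.2000·1.8333² = 2.0167 m while stopping
human over T_r+T_s: 0.6000·(0.0400+1.8333) = 1.1240 m
C+Z_d+Z_r = 0.2500+0.0600+0.0000 = 0.3100 m
sum ≈ 0.0880+2.0167+1.1240+0.3100 ≈ 3.5387 m = S ✓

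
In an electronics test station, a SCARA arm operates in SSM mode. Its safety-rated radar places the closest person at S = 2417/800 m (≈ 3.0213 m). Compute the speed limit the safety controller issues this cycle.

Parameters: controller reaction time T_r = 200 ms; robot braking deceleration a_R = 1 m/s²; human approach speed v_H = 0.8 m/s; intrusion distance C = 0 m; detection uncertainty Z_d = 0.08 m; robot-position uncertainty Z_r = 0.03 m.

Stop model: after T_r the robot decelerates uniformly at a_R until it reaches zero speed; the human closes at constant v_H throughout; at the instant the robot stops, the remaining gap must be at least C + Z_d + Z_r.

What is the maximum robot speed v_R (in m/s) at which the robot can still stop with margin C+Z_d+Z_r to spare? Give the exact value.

v_R_max = 31/20 m/s = 1.5500 m/s

collect terms ⇒ (1/2)·v_R² + (1)·v_R + (-2201/800) = 0
  disc = (1)² − 4·(1/2)·(-2201/800) = 2601/400 ; √disc = 51/20
  v_R = (−(1) + 51/20) / (2·(1/2)) = 31/20 m/s
check:
T_s = v_R/a_R = (31/20)/1 = 1.5500 s
robot in T_r: 1.5500·0.2000 = 0.3100 m
braking distance = 1.5500²/(2·1.0000) = 1.2012 m
human over T_r+T_s: 0.8000·(0.2000+1.5500) = 1.4000 m
C+Z_d+Z_r = 0.0000+0.0800+0.0300 = 0.1100 m
sum ≈ 0.3100+1.2012+1.4000+0.1100 ≈ 3.0213 m = S ✓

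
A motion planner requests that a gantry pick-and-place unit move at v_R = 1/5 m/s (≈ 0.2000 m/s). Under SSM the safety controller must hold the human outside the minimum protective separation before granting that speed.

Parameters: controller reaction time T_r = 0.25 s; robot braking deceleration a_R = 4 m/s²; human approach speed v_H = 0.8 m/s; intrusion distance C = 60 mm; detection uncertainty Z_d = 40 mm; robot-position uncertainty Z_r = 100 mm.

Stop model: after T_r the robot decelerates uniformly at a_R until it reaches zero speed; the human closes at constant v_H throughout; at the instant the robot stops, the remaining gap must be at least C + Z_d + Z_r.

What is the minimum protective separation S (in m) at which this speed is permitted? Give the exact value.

S_min = 99/200 m = 0.4950 m

braking lasts T_s = (1/5)/4 = 0.0500 s
reaction-phase robot travel = 0.2000·0.2500 = 0.0500 m
braking distance = 0.2000²/(2·4.0000) = 0.0050 m
human over T_r+T_s: 0.8000·(0.2500+0.0500) = 0.2400 m
margins: 0.0600+0.0400+0.1000 = 0.2000 m
S_min ≈ 0.0500+0.0050+0.2400+0.2000  ⇒  S_min = 99/200 m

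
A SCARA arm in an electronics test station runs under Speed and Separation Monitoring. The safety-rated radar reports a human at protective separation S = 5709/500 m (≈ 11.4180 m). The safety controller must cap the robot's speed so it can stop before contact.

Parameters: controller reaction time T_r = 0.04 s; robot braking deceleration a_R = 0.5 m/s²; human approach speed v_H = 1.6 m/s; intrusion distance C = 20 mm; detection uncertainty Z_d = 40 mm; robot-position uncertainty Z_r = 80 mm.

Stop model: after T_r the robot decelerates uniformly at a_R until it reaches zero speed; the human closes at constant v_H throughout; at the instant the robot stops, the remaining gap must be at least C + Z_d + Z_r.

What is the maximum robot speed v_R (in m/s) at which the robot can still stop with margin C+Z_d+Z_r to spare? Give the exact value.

collect terms ⇒ (1)·v_R² + (81/25)·v_R + (-5607/500) = 0
  disc = (81/25)² − 4·(1)·(-5607/500) = 34596/625 ; √disc = 186/25
  v_R = (−(81/25) + 186/25) / (2·(1)) = 21/10 m/s
check:
braking lasts T_s = (21/10)/(1/2) = 4.2000 s
robot in T_r: 2.1000·0.0400 = 0.0840 m
robot under decel: 2.1000²/(2·0.5000) = 4.4100 m
person approaches 1.6000·(0.0400+4.2000) = 6.7840 m
margins: 0.0200+0.0400+0.0800 = 0.1400 m
sum ≈ 0.0840+4.4100+6.7840+0.1400 ≈ 11.4180 m = S ✓

v_R_max = 21/10 m/s = 2.1000 m/s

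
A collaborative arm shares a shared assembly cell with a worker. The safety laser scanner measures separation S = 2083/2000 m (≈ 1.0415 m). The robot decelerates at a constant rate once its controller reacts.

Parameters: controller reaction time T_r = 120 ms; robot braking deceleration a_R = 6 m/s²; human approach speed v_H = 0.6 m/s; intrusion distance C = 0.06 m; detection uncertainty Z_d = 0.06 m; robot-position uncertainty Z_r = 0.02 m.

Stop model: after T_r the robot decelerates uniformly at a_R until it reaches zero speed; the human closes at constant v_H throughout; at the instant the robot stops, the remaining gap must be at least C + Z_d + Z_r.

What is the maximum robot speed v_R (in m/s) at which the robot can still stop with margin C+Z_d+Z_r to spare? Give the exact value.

at the boundary: (1/12)·v² + (11/50)·v + (-1659/2000) = 0
  disc = (11/50)² − 4·(1/12)·(-1659/2000) = 3249/10000 ; √disc = 57/100
  v_R = (−(11/50) + 57/100) / (2·(1/12)) = 21/10 m/s
check:
stop time T_s = (21/10)/6 = 0.3500 s
robot in T_r: 2.1000·0.1200 = 0.2520 m
robot covers 2.1000·0.3500 − ½·6.0000·0.3500² = 0.3675 m while stopping
human over T_r+T_s: 0.6000·(0.1200+0.3500) = 0.2820 m
residual clearance needed = 0.0600+0.0600+0.0200 = 0.1400 m
sum ≈ 0.2520+0.3675+0.2820+0.1400 ≈ 1.0415 m = S ✓

v_R_max = 21/10 m/s = 2.1000 m/s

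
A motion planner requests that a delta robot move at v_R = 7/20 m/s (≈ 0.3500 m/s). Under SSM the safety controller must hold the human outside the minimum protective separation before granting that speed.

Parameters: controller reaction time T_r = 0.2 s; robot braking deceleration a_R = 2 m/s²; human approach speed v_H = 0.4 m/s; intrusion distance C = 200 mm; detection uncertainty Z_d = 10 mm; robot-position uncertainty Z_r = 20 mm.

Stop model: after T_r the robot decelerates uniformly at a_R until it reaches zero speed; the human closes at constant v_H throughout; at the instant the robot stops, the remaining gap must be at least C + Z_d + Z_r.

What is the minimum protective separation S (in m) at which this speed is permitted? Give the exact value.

S_min = 769/1600 m = 0.4806 m

T_s = v_R/a_R = (7/20)/2 = 0.1750 s
robot covers v_R·T_r = 0.3500·0.2000 = 0.0700 m before braking
braking distance = 0.3500²/(2·2.0000) = 0.0306 m
human over T_r+T_s: 0.4000·(0.2000+0.1750) = 0.1500 m
margins: 0.2000+0.0100+0.0200 = 0.2300 m
S_min ≈ 0.0700+0.0306+0.1500+0.2300  ⇒  S_min = 769/1600 m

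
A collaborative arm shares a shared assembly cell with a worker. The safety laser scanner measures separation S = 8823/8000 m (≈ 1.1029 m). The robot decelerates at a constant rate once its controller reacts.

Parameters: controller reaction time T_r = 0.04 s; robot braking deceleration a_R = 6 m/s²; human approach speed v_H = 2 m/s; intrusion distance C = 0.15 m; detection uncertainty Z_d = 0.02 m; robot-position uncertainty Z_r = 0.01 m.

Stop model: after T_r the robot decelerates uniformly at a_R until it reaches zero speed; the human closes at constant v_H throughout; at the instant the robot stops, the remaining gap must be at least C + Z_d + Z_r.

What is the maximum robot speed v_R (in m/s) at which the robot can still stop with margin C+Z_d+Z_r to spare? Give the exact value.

v_R_max = 33/20 m/s = 1.6500 m/s

collect terms ⇒ (1/12)·v_R² + (28/75)·v_R + (-6743/8000) = 0
  disc = (28/75)² − 4·(1/12)·(-6743/8000) = 151321/360000 ; √disc = 389/600
  v_R = (−(28/75) + 389/600) / (2·(1/12)) = 33/20 m/s
check:
stop time T_s = (33/20)/6 = 0.2750 s
reaction-phase robot travel = 1.6500·0.0400 = 0.0660 m
robot covers 1.6500·0.2750 − ½·6.0000·0.2750² = 0.2269 m while stopping
human over T_r+T_s: 2.0000·(0.0400+0.2750) = 0.6300 m
residual clearance needed = 0.1500+0.0200+0.0100 = 0.1800 m
sum ≈ 0.0660+0.2269+0.6300+0.1800 ≈ 1.1029 m = S ✓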